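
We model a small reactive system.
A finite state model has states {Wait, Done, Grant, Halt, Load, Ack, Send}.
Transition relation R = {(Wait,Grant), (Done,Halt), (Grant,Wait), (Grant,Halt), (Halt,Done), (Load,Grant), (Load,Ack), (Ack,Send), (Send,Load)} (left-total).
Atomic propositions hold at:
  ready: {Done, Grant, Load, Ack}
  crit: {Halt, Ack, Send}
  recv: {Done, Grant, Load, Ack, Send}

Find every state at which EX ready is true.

{Wait, Halt, Load, Send}

Sat(EX ready) = {s : some successor in {Done, Grant, Load, Ack}} = {Wait, Halt, Load, Send}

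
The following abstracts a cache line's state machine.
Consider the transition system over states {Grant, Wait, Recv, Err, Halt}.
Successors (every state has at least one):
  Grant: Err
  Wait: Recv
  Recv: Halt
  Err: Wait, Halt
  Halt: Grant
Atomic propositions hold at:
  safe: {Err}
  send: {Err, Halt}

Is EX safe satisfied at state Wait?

Sat(EX safe) = {s : some successor in {Err}} = {Grant}
Wait ∉ Sat(EX safe) = {Grant}, so the formula does not hold at Wait.

No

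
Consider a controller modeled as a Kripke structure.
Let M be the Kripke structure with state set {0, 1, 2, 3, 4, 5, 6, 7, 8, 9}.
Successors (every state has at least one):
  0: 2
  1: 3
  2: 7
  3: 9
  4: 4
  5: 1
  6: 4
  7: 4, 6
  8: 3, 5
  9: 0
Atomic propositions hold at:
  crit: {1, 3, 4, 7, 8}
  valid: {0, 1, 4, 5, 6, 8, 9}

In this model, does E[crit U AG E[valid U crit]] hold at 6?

E[valid U crit]: least fixpoint, start Z0 = Sat(crit) = {1, 3, 4, 7, 8}, add states in Sat(valid) with some successor in Z. Z1 = {1, 3, 4, 5, 6, 7, 8}; fixed.
Sat(E[valid U crit]) = {1, 3, 4, 5, 6, 7, 8}
AG E[valid U crit]: greatest fixpoint, start Z0 = {1, 3, 4, 5, 6, 7, 8}, keep only states in Sat with every successor in Z. Z1 = {1, 4, 5, 6, 7, 8}; Z2 = {4, 5, 6, 7}; Z3 = {4, 6, 7}; fixed.
Sat(AG E[valid U crit]) = {4, 6, 7}
E[crit U AG E[valid U crit]]: least fixpoint, start Z0 = Sat(AG E[valid U crit]) = {4, 6, 7}, add states in Sat(crit) with some successor in Z. Already a fixed point.
Sat(E[crit U AG E[valid U crit]]) = {4, 6, 7}
6 ∈ Sat(E[crit U AG E[valid U crit]]) = {4, 6, 7}, so the formula holds at 6.

Yes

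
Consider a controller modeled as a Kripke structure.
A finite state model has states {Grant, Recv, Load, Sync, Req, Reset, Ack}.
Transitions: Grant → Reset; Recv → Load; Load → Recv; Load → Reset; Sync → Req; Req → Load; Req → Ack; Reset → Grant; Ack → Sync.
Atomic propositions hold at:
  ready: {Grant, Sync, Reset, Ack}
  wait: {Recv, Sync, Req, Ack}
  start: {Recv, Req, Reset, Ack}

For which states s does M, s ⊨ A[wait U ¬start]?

{Grant, Recv, Load, Sync, Req, Ack}

Sat(¬start) = {Grant, Load, Sync}
A[wait U ¬start]: least fixpoint, start Z0 = Sat(¬start) = {Grant, Load, Sync}, add states in Sat(wait) with every successor in Z. Z1 = {Grant, Recv, Load, Sync, Ack}; Z2 = {Grant, Recv, Load, Sync, Req, Ack}; fixed.
Sat(A[wait U ¬start]) = {Grant, Recv, Load, Sync, Req, Ack}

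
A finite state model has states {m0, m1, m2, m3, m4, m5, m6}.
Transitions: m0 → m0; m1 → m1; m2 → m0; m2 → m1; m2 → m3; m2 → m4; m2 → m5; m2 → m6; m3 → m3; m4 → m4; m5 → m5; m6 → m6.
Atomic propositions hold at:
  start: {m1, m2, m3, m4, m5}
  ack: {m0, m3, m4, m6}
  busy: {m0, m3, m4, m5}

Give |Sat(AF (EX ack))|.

5

Sat(EX ack) = {s : some successor in {m0, m3, m4, m6}} = {m0, m2, m3, m4, m6}
AF (EX ack): least fixpoint, start Z0 = {m0, m2, m3, m4, m6}, add states with every successor in Z. Already a fixed point.
Sat(AF (EX ack)) = {m0, m2, m3, m4, m6}
|Sat(AF (EX ack))| = |{m0, m2, m3, m4, m6}| = 5.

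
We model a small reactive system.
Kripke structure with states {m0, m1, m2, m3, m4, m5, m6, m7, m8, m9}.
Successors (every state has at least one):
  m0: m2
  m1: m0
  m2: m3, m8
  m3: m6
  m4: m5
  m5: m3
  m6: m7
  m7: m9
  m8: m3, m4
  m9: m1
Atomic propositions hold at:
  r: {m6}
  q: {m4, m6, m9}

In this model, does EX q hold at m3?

Sat(EX q) = {s : some successor in {m4, m6, m9}} = {m3, m7, m8}
m3 ∈ Sat(EX q) = {m3, m7, m8}, so the formula holds at m3.

Yes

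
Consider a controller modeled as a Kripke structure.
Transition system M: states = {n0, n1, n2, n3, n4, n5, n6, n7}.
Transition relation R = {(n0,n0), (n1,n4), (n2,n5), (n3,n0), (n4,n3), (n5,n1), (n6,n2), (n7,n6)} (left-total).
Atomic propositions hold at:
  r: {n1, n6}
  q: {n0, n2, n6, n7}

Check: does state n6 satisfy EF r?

Yes

EF r: least fixpoint, start Z0 = {n1, n6}, add states with some successor in Z. Z1 = {n1, n5, n6, n7}; Z2 = {n1, n2, n5, n6, n7}; fixed.
Sat(EF r) = {n1, n2, n5, n6, n7}
n6 ∈ Sat(EF r) = {n1, n2, n5, n6, n7}, so the formula holds at n6.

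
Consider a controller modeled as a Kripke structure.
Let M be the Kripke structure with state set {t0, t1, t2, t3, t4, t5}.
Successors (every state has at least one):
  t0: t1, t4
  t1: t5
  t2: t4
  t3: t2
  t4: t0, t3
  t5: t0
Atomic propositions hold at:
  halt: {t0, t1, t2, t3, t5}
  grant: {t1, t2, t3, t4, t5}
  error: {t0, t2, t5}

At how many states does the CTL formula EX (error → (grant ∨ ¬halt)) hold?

5

Sat(¬halt) = {t4}
Sat(grant ∨ ¬halt) = {t1, t2, t3, t4, t5}
Sat(error → (grant ∨ ¬halt)) = {t1, t2, t3, t4, t5}
Sat(EX (error → (grant ∨ ¬halt))) = {s : some successor in {t1, t2, t3, t4, t5}} = {t0, t1, t2, t3, t4}
|Sat(EX (error → (grant ∨ ¬halt)))| = |{t0, t1, t2, t3, t4}| = 5.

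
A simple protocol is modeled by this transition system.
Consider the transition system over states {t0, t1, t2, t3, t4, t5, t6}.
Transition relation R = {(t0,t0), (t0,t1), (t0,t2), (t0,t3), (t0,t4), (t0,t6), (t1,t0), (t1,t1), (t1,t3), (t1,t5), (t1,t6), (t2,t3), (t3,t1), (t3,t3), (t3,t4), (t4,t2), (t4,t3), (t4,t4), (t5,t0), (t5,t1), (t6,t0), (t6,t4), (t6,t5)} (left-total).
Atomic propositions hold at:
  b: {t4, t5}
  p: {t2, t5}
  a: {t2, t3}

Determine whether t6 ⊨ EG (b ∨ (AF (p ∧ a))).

Sat(p ∧ a) = {t2}
AF (p ∧ a): least fixpoint, start Z0 = {t2}, add states with every successor in Z. Already a fixed point.
Sat(AF (p ∧ a)) = {t2}
Sat(b ∨ (AF (p ∧ a))) = {t2, t4, t5}
EG (b ∨ (AF (p ∧ a))): greatest fixpoint, start Z0 = {t2, t4, t5}, keep only states in Sat with some successor in Z. Z1 = {t4}; fixed.
Sat(EG (b ∨ (AF (p ∧ a)))) = {t4}
t6 ∉ Sat(EG (b ∨ (AF (p ∧ a)))) = {t4}, so the formula does not hold at t6.

No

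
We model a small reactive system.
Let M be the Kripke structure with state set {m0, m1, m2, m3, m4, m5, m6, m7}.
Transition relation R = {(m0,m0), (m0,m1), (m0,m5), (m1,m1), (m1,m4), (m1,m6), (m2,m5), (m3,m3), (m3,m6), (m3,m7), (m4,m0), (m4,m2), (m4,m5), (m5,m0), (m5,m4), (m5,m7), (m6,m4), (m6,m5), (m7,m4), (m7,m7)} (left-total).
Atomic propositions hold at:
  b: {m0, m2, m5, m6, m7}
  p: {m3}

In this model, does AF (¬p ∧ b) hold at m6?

Sat(¬p) = {m0, m1, m2, m4, m5, m6, m7}
Sat(¬p ∧ b) = {m0, m2, m5, m6, m7}
AF (¬p ∧ b): least fixpoint, start Z0 = {m0, m2, m5, m6, m7}, add states with every successor in Z. Z1 = {m0, m2, m4, m5, m6, m7}; fixed.
Sat(AF (¬p ∧ b)) = {m0, m2, m4, m5, m6, m7}
m6 ∈ Sat(AF (¬p ∧ b)) = {m0, m2, m4, m5, m6, m7}, so the formula holds at m6.

Yes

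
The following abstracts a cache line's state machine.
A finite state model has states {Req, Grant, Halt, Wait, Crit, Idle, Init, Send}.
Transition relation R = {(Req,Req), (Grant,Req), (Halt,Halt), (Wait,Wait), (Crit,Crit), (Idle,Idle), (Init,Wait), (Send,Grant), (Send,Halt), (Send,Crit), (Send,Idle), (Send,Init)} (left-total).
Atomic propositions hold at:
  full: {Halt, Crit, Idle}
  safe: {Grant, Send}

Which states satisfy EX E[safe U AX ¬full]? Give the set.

Sat(¬full) = {Req, Grant, Wait, Init, Send}
Sat(AX ¬full) = {s : every successor in {Req, Grant, Wait, Init, Send}} = {Req, Grant, Wait, Init}
E[safe U AX ¬full]: least fixpoint, start Z0 = Sat(AX ¬full) = {Req, Grant, Wait, Init}, add states in Sat(safe) with some successor in Z. Z1 = {Req, Grant, Wait, Init, Send}; fixed.
Sat(E[safe U AX ¬full]) = {Req, Grant, Wait, Init, Send}
Sat(EX E[safe U AX ¬full]) = {s : some successor in {Req, Grant, Wait, Init, Send}} = {Req, Grant, Wait, Init, Send}

{Req, Grant, Wait, Init, Send}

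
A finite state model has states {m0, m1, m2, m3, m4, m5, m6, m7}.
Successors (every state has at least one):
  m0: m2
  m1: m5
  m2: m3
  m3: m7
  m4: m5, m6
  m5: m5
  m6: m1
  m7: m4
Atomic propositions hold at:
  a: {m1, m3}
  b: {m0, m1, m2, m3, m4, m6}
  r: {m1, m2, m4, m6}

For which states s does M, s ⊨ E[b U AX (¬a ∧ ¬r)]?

Sat(¬a) = {m0, m2, m4, m5, m6, m7}
Sat(¬r) = {m0, m3, m5, m7}
Sat(¬a ∧ ¬r) = {m0, m5, m7}
Sat(AX (¬a ∧ ¬r)) = {s : every successor in {m0, m5, m7}} = {m1, m3, m5}
E[b U AX (¬a ∧ ¬r)]: least fixpoint, start Z0 = Sat(AX (¬a ∧ ¬r)) = {m1, m3, m5}, add states in Sat(b) with some successor in Z. Z1 = {m1, m2, m3, m4, m5, m6}; Z2 = {m0, m1, m2, m3, m4, m5, m6}; fixed.
Sat(E[b U AX (¬a ∧ ¬r)]) = {m0, m1, m2, m3, m4, m5, m6}

{m0, m1, m2, m3, m4, m5, m6}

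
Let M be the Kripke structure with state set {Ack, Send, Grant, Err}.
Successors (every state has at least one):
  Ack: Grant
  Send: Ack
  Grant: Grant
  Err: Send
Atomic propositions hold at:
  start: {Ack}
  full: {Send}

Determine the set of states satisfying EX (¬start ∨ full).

{Ack, Grant, Err}

Sat(¬start) = {Send, Grant, Err}
Sat(¬start ∨ full) = {Send, Grant, Err}
Sat(EX (¬start ∨ full)) = {s : some successor in {Send, Grant, Err}} = {Ack, Grant, Err}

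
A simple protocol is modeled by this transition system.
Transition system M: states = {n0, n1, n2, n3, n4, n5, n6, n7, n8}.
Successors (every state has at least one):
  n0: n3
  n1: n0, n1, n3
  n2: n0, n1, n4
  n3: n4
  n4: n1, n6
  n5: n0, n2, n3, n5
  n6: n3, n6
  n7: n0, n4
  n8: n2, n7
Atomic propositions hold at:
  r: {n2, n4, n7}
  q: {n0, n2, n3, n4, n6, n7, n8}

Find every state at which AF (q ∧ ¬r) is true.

Sat(¬r) = {n0, n1, n3, n5, n6, n8}
Sat(q ∧ ¬r) = {n0, n3, n6, n8}
AF (q ∧ ¬r): least fixpoint, start Z0 = {n0, n3, n6, n8}, add states with every successor in Z. Already a fixed point.
Sat(AF (q ∧ ¬r)) = {n0, n3, n6, n8}

{n0, n3, n6, n8}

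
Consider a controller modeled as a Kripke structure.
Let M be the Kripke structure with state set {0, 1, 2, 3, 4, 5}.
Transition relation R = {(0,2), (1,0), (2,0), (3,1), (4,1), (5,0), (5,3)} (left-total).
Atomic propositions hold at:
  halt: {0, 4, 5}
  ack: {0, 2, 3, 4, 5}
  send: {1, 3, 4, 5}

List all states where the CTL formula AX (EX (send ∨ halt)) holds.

{0, 3, 4}

Sat(send ∨ halt) = {0, 1, 3, 4, 5}
Sat(EX (send ∨ halt)) = {s : some successor in {0, 1, 3, 4, 5}} = {1, 2, 3, 4, 5}
Sat(AX (EX (send ∨ halt))) = {s : every successor in {1, 2, 3, 4, 5}} = {0, 3, 4}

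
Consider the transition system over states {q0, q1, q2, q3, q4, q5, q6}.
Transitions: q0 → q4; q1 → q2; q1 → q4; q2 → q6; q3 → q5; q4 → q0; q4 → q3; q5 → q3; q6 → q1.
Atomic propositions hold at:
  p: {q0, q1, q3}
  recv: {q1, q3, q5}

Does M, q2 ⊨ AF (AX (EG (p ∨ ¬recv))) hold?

Yes

Sat(¬recv) = {q0, q2, q4, q6}
Sat(p ∨ ¬recv) = {q0, q1, q2, q3, q4, q6}
EG (p ∨ ¬recv): greatest fixpoint, start Z0 = {q0, q1, q2, q3, q4, q6}, keep only states in Sat with some successor in Z. Z1 = {q0, q1, q2, q4, q6}; fixed.
Sat(EG (p ∨ ¬recv)) = {q0, q1, q2, q4, q6}
Sat(AX (EG (p ∨ ¬recv))) = {s : every successor in {q0, q1, q2, q4, q6}} = {q0, q1, q2, q6}
AF (AX (EG (p ∨ ¬recv))): least fixpoint, start Z0 = {q0, q1, q2, q6}, add states with every successor in Z. Already a fixed point.
Sat(AF (AX (EG (p ∨ ¬recv)))) = {q0, q1, q2, q6}
q2 ∈ Sat(AF (AX (EG (p ∨ ¬recv)))) = {q0, q1, q2, q6}, so the formula holds at q2.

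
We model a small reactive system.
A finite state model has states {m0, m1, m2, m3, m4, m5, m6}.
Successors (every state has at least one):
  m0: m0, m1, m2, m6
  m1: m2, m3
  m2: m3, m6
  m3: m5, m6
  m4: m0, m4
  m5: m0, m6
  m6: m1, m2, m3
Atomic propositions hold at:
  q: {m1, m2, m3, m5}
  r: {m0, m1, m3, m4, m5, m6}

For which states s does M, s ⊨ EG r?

{m0, m1, m3, m4, m5, m6}

EG r: greatest fixpoint, start Z0 = {m0, m1, m3, m4, m5, m6}, keep only states in Sat with some successor in Z. Already a fixed point.
Sat(EG r) = {m0, m1, m3, m4, m5, m6}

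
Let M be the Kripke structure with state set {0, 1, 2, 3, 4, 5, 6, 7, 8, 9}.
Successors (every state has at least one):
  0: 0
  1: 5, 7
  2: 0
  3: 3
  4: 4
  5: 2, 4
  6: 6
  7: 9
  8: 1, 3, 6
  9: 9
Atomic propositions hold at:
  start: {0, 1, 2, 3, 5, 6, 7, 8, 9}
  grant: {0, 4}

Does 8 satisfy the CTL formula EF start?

EF start: least fixpoint, start Z0 = {0, 1, 2, 3, 5, 6, 7, 8, 9}, add states with some successor in Z. Already a fixed point.
Sat(EF start) = {0, 1, 2, 3, 5, 6, 7, 8, 9}
8 ∈ Sat(EF start) = {0, 1, 2, 3, 5, 6, 7, 8, 9}, so the formula holds at 8.

Yes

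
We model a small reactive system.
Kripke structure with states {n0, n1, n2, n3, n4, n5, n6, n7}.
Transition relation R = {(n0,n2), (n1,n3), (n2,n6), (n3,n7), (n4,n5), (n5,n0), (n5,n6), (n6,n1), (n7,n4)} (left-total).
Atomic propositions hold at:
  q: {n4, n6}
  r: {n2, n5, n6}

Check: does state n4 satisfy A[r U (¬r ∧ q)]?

Yes

Sat(¬r) = {n0, n1, n3, n4, n7}
Sat(¬r ∧ q) = {n4}
A[r U (¬r ∧ q)]: least fixpoint, start Z0 = Sat((¬r ∧ q)) = {n4}, add states in Sat(r) with every successor in Z. Already a fixed point.
Sat(A[r U (¬r ∧ q)]) = {n4}
n4 ∈ Sat(A[r U (¬r ∧ q)]) = {n4}, so the formula holds at n4.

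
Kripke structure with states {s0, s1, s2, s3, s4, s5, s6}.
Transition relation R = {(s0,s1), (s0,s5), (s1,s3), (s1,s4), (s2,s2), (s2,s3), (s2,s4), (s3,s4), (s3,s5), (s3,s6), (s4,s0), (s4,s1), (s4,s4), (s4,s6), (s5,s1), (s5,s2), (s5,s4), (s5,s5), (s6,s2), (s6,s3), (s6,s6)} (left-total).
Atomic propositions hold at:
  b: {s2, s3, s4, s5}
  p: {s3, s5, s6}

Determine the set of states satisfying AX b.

{s1, s2}

Sat(AX b) = {s : every successor in {s2, s3, s4, s5}} = {s1, s2}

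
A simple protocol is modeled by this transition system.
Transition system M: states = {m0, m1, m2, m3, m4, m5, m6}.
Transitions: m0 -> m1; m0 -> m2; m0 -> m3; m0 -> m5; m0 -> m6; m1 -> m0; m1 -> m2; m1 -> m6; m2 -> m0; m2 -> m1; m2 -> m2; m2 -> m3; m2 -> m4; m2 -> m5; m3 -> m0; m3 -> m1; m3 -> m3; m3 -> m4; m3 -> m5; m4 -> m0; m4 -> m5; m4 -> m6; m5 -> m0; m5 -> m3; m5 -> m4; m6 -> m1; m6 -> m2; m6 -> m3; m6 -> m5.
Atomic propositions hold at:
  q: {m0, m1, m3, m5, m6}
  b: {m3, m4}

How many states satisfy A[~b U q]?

5

Sat(~b) = {m0, m1, m2, m5, m6}
A[~b U q]: least fixpoint, start Z0 = Sat(q) = {m0, m1, m3, m5, m6}, add states in Sat(~b) with every successor in Z. Already a fixed point.
Sat(A[~b U q]) = {m0, m1, m3, m5, m6}
|Sat(A[~b U q])| = |{m0, m1, m3, m5, m6}| = 5.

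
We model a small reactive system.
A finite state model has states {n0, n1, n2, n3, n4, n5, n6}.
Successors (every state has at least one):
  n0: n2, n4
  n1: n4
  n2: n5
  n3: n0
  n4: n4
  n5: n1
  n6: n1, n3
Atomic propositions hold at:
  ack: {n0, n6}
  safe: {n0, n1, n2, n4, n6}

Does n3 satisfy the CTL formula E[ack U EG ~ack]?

Sat(~ack) = {n1, n2, n3, n4, n5}
EG ~ack: greatest fixpoint, start Z0 = {n1, n2, n3, n4, n5}, keep only states in Sat with some successor in Z. Z1 = {n1, n2, n4, n5}; fixed.
Sat(EG ~ack) = {n1, n2, n4, n5}
E[ack U EG ~ack]: least fixpoint, start Z0 = Sat(EG ~ack) = {n1, n2, n4, n5}, add states in Sat(ack) with some successor in Z. Z1 = {n0, n1, n2, n4, n5, n6}; fixed.
Sat(E[ack U EG ~ack]) = {n0, n1, n2, n4, n5, n6}
n3 ∉ Sat(E[ack U EG ~ack]) = {n0, n1, n2, n4, n5, n6}, so the formula does not hold at n3.

No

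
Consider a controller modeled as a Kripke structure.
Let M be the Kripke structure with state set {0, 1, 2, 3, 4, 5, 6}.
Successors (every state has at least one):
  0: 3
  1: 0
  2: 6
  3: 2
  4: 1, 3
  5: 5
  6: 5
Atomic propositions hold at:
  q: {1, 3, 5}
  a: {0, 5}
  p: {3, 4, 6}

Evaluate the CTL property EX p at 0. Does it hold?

Sat(EX p) = {s : some successor in {3, 4, 6}} = {0, 2, 4}
0 ∈ Sat(EX p) = {0, 2, 4}, so the formula holds at 0.

Yes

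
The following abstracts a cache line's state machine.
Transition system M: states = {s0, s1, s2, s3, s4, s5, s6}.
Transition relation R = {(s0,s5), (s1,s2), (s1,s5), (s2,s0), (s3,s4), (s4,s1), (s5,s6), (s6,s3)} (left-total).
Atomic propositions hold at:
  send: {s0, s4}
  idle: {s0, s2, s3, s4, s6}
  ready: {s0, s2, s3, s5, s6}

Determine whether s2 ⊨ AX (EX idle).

Sat(EX idle) = {s : some successor in {s0, s2, s3, s4, s6}} = {s1, s2, s3, s5, s6}
Sat(AX (EX idle)) = {s : every successor in {s1, s2, s3, s5, s6}} = {s0, s1, s4, s5, s6}
s2 ∉ Sat(AX (EX idle)) = {s0, s1, s4, s5, s6}, so the formula does not hold at s2.

No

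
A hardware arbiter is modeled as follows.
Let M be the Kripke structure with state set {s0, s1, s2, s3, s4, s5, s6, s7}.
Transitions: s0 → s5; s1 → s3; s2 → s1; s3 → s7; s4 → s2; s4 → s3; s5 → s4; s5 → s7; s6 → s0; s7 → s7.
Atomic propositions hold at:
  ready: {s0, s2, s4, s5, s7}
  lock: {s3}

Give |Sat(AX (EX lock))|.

Sat(EX lock) = {s : some successor in {s3}} = {s1, s4}
Sat(AX (EX lock)) = {s : every successor in {s1, s4}} = {s2}
|Sat(AX (EX lock))| = |{s2}| = 1.

1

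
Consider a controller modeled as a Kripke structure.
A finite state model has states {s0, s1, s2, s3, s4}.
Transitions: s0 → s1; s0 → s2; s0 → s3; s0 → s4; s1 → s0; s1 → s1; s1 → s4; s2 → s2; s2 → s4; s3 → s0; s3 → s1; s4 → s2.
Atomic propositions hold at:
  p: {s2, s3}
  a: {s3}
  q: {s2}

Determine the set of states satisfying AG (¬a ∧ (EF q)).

Sat(¬a) = {s0, s1, s2, s4}
EF q: least fixpoint, start Z0 = {s2}, add states with some successor in Z. Z1 = {s0, s2, s4}; Z2 = {s0, s1, s2, s3, s4}; fixed.
Sat(EF q) = {s0, s1, s2, s3, s4}
Sat(¬a ∧ (EF q)) = {s0, s1, s2, s4}
AG (¬a ∧ (EF q)): greatest fixpoint, start Z0 = {s0, s1, s2, s4}, keep only states in Sat with every successor in Z. Z1 = {s1, s2, s4}; Z2 = {s2, s4}; fixed.
Sat(AG (¬a ∧ (EF q))) = {s2, s4}

{s2, s4}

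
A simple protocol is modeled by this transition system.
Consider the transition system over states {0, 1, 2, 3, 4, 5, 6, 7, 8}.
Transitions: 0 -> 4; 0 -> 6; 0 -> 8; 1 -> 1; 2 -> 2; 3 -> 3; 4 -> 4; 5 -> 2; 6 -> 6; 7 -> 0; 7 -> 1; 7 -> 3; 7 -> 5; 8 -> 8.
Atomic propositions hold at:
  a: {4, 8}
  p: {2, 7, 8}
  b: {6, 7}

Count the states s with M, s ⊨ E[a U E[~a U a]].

Sat(~a) = {0, 1, 2, 3, 5, 6, 7}
E[~a U a]: least fixpoint, start Z0 = Sat(a) = {4, 8}, add states in Sat(~a) with some successor in Z. Z1 = {0, 4, 8}; Z2 = {0, 4, 7, 8}; fixed.
Sat(E[~a U a]) = {0, 4, 7, 8}
E[a U E[~a U a]]: least fixpoint, start Z0 = Sat(E[~a U a]) = {0, 4, 7, 8}, add states in Sat(a) with some successor in Z. Already a fixed point.
Sat(E[a U E[~a U a]]) = {0, 4, 7, 8}
|Sat(E[a U E[~a U a]])| = |{0, 4, 7, 8}| = 4.

4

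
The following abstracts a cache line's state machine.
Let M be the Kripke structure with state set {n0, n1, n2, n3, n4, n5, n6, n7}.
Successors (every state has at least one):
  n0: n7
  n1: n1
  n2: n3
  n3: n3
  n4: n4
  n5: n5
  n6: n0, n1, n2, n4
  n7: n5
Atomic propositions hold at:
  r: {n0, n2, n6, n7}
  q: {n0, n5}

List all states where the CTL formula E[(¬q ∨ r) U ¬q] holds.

{n0, n1, n2, n3, n4, n6, n7}

Sat(¬q) = {n1, n2, n3, n4, n6, n7}
Sat(¬q ∨ r) = {n0, n1, n2, n3, n4, n6, n7}
E[(¬q ∨ r) U ¬q]: least fixpoint, start Z0 = Sat(¬q) = {n1, n2, n3, n4, n6, n7}, add states in Sat(¬q ∨ r) with some successor in Z. Z1 = {n0, n1, n2, n3, n4, n6, n7}; fixed.
Sat(E[(¬q ∨ r) U ¬q]) = {n0, n1, n2, n3, n4, n6, n7}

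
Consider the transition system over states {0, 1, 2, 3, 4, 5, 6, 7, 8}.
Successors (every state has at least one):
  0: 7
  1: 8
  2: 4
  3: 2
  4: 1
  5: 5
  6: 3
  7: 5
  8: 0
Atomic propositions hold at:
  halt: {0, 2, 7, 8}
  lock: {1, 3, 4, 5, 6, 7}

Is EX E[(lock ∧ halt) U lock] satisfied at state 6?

Sat(lock ∧ halt) = {7}
E[(lock ∧ halt) U lock]: least fixpoint, start Z0 = Sat(lock) = {1, 3, 4, 5, 6, 7}, add states in Sat(lock ∧ halt) with some successor in Z. Already a fixed point.
Sat(E[(lock ∧ halt) U lock]) = {1, 3, 4, 5, 6, 7}
Sat(EX E[(lock ∧ halt) U lock]) = {s : some successor in {1, 3, 4, 5, 6, 7}} = {0, 2, 4, 5, 6, 7}
6 ∈ Sat(EX E[(lock ∧ halt) U lock]) = {0, 2, 4, 5, 6, 7}, so the formula holds at 6.

Yes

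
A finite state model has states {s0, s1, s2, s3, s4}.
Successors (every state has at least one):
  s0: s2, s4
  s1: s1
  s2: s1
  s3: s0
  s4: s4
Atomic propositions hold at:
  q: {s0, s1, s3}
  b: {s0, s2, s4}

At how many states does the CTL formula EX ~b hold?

Sat(~b) = {s1, s3}
Sat(EX ~b) = {s : some successor in {s1, s3}} = {s1, s2}
|Sat(EX ~b)| = |{s1, s2}| = 2.

2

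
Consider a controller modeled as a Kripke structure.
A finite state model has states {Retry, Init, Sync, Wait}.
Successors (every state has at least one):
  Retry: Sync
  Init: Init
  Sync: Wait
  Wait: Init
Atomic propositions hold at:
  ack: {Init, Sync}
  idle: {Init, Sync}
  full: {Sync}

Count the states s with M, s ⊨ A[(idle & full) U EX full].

1

Sat(idle & full) = {Sync}
Sat(EX full) = {s : some successor in {Sync}} = {Retry}
A[(idle & full) U EX full]: least fixpoint, start Z0 = Sat(EX full) = {Retry}, add states in Sat(idle & full) with every successor in Z. Already a fixed point.
Sat(A[(idle & full) U EX full]) = {Retry}
|Sat(A[(idle & full) U EX full])| = |{Retry}| = 1.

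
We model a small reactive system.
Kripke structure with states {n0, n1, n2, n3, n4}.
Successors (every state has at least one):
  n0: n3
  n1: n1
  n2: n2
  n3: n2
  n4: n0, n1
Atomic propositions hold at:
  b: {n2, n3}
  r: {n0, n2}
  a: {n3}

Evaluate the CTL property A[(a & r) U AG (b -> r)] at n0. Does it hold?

No

Sat(a & r) = ∅
Sat(b -> r) = {n0, n1, n2, n4}
AG (b -> r): greatest fixpoint, start Z0 = {n0, n1, n2, n4}, keep only states in Sat with every successor in Z. Z1 = {n1, n2, n4}; Z2 = {n1, n2}; fixed.
Sat(AG (b -> r)) = {n1, n2}
A[(a & r) U AG (b -> r)]: least fixpoint, start Z0 = Sat(AG (b -> r)) = {n1, n2}, add states in Sat(a & r) with every successor in Z. Already a fixed point.
Sat(A[(a & r) U AG (b -> r)]) = {n1, n2}
n0 ∉ Sat(A[(a & r) U AG (b -> r)]) = {n1, n2}, so the formula does not hold at n0.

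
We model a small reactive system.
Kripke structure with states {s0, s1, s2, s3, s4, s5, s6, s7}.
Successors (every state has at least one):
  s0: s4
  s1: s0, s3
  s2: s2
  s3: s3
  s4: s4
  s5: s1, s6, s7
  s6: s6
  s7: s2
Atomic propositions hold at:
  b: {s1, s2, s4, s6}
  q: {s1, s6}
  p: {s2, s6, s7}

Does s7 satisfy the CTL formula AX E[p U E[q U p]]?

E[q U p]: least fixpoint, start Z0 = Sat(p) = {s2, s6, s7}, add states in Sat(q) with some successor in Z. Already a fixed point.
Sat(E[q U p]) = {s2, s6, s7}
E[p U E[q U p]]: least fixpoint, start Z0 = Sat(E[q U p]) = {s2, s6, s7}, add states in Sat(p) with some successor in Z. Already a fixed point.
Sat(E[p U E[q U p]]) = {s2, s6, s7}
Sat(AX E[p U E[q U p]]) = {s : every successor in {s2, s6, s7}} = {s2, s6, s7}
s7 ∈ Sat(AX E[p U E[q U p]]) = {s2, s6, s7}, so the formula holds at s7.

Yes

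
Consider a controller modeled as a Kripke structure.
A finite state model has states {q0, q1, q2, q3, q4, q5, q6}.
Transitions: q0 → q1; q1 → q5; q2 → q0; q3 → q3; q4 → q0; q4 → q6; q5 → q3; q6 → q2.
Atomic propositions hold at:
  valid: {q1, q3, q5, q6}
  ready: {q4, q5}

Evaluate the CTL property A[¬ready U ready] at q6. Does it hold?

Yes

Sat(¬ready) = {q0, q1, q2, q3, q6}
A[¬ready U ready]: least fixpoint, start Z0 = Sat(ready) = {q4, q5}, add states in Sat(¬ready) with every successor in Z. Z1 = {q1, q4, q5}; Z2 = {q0, q1, q4, q5}; Z3 = {q0, q1, q2, q4, q5}; Z4 = {q0, q1, q2, q4, q5, q6}; fixed.
Sat(A[¬ready U ready]) = {q0, q1, q2, q4, q5, q6}
q6 ∈ Sat(A[¬ready U ready]) = {q0, q1, q2, q4, q5, q6}, so the formula holds at q6.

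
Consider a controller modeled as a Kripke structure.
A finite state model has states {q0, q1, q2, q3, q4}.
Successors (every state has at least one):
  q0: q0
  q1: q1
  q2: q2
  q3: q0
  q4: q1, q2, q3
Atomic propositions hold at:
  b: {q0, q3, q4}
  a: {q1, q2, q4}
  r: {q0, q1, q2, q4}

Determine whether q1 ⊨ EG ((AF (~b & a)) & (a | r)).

Sat(~b) = {q1, q2}
Sat(~b & a) = {q1, q2}
AF (~b & a): least fixpoint, start Z0 = {q1, q2}, add states with every successor in Z. Already a fixed point.
Sat(AF (~b & a)) = {q1, q2}
Sat(a | r) = {q0, q1, q2, q4}
Sat((AF (~b & a)) & (a | r)) = {q1, q2}
EG ((AF (~b & a)) & (a | r)): greatest fixpoint, start Z0 = {q1, q2}, keep only states in Sat with some successor in Z. Already a fixed point.
Sat(EG ((AF (~b & a)) & (a | r))) = {q1, q2}
q1 ∈ Sat(EG ((AF (~b & a)) & (a | r))) = {q1, q2}, so the formula holds at q1.

Yes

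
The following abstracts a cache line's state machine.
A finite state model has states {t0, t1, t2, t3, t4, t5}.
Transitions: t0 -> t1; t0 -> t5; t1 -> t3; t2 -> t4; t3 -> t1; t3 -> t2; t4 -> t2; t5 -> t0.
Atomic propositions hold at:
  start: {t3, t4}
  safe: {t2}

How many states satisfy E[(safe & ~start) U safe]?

Sat(~start) = {t0, t1, t2, t5}
Sat(safe & ~start) = {t2}
E[(safe & ~start) U safe]: least fixpoint, start Z0 = Sat(safe) = {t2}, add states in Sat(safe & ~start) with some successor in Z. Already a fixed point.
Sat(E[(safe & ~start) U safe]) = {t2}
|Sat(E[(safe & ~start) U safe])| = |{t2}| = 1.

1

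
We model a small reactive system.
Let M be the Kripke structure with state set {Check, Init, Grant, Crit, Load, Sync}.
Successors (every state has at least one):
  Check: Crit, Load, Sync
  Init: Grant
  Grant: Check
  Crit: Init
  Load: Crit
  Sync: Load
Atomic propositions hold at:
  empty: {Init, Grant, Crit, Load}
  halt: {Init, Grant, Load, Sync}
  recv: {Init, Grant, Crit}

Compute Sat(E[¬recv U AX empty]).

{Check, Init, Crit, Load, Sync}

Sat(¬recv) = {Check, Load, Sync}
Sat(AX empty) = {s : every successor in {Init, Grant, Crit, Load}} = {Init, Crit, Load, Sync}
E[¬recv U AX empty]: least fixpoint, start Z0 = Sat(AX empty) = {Init, Crit, Load, Sync}, add states in Sat(¬recv) with some successor in Z. Z1 = {Check, Init, Crit, Load, Sync}; fixed.
Sat(E[¬recv U AX empty]) = {Check, Init, Crit, Load, Sync}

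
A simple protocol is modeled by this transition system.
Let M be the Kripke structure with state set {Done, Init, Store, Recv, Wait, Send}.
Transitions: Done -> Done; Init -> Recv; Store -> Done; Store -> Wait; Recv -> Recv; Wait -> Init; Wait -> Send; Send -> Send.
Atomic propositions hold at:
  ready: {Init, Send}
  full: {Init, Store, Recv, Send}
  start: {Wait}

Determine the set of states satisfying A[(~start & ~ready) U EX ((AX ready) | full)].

Sat(~start) = {Done, Init, Store, Recv, Send}
Sat(~ready) = {Done, Store, Recv, Wait}
Sat(~start & ~ready) = {Done, Store, Recv}
Sat(AX ready) = {s : every successor in {Init, Send}} = {Wait, Send}
Sat((AX ready) | full) = {Init, Store, Recv, Wait, Send}
Sat(EX ((AX ready) | full)) = {s : some successor in {Init, Store, Recv, Wait, Send}} = {Init, Store, Recv, Wait, Send}
A[(~start & ~ready) U EX ((AX ready) | full)]: least fixpoint, start Z0 = Sat(EX ((AX ready) | full)) = {Init, Store, Recv, Wait, Send}, add states in Sat(~start & ~ready) with every successor in Z. Already a fixed point.
Sat(A[(~start & ~ready) U EX ((AX ready) | full)]) = {Init, Store, Recv, Wait, Send}

{Init, Store, Recv, Wait, Send}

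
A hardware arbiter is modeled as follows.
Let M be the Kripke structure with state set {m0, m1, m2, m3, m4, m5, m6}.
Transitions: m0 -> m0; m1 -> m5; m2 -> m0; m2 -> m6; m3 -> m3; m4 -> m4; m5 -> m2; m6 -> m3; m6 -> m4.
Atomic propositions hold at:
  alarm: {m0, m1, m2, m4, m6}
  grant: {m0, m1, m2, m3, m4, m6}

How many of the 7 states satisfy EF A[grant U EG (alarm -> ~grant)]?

Sat(~grant) = {m5}
Sat(alarm -> ~grant) = {m3, m5}
EG (alarm -> ~grant): greatest fixpoint, start Z0 = {m3, m5}, keep only states in Sat with some successor in Z. Z1 = {m3}; fixed.
Sat(EG (alarm -> ~grant)) = {m3}
A[grant U EG (alarm -> ~grant)]: least fixpoint, start Z0 = Sat(EG (alarm -> ~grant)) = {m3}, add states in Sat(grant) with every successor in Z. Already a fixed point.
Sat(A[grant U EG (alarm -> ~grant)]) = {m3}
EF A[grant U EG (alarm -> ~grant)]: least fixpoint, start Z0 = {m3}, add states with some successor in Z. Z1 = {m3, m6}; Z2 = {m2, m3, m6}; Z3 = {m2, m3, m5, m6}; Z4 = {m1, m2, m3, m5, m6}; fixed.
Sat(EF A[grant U EG (alarm -> ~grant)]) = {m1, m2, m3, m5, m6}
|Sat(EF A[grant U EG (alarm -> ~grant)])| = |{m1, m2, m3, m5, m6}| = 5.

5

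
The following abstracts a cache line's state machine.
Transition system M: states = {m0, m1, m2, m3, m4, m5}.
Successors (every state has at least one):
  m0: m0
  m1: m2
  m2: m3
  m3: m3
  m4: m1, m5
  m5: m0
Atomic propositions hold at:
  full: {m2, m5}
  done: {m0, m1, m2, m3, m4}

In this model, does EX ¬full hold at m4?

Sat(¬full) = {m0, m1, m3, m4}
Sat(EX ¬full) = {s : some successor in {m0, m1, m3, m4}} = {m0, m2, m3, m4, m5}
m4 ∈ Sat(EX ¬full) = {m0, m2, m3, m4, m5}, so the formula holds at m4.

Yes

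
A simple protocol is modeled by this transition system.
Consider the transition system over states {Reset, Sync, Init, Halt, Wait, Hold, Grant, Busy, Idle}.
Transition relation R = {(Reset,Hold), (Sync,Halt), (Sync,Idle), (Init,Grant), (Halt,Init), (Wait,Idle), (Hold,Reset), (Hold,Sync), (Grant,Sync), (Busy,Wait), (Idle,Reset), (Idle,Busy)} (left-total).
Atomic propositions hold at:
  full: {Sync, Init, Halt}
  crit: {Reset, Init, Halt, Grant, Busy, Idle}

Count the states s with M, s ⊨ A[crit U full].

4

A[crit U full]: least fixpoint, start Z0 = Sat(full) = {Sync, Init, Halt}, add states in Sat(crit) with every successor in Z. Z1 = {Sync, Init, Halt, Grant}; fixed.
Sat(A[crit U full]) = {Sync, Init, Halt, Grant}
|Sat(A[crit U full])| = |{Sync, Init, Halt, Grant}| = 4.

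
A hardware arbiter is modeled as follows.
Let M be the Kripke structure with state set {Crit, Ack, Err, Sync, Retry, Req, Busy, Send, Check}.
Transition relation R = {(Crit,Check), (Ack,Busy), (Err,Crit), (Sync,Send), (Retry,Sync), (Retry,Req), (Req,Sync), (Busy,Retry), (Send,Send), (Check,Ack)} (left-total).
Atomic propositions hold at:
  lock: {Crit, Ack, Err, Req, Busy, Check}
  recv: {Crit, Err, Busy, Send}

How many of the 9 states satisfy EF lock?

EF lock: least fixpoint, start Z0 = {Crit, Ack, Err, Req, Busy, Check}, add states with some successor in Z. Z1 = {Crit, Ack, Err, Retry, Req, Busy, Check}; fixed.
Sat(EF lock) = {Crit, Ack, Err, Retry, Req, Busy, Check}
|Sat(EF lock)| = |{Crit, Ack, Err, Retry, Req, Busy, Check}| = 7.

7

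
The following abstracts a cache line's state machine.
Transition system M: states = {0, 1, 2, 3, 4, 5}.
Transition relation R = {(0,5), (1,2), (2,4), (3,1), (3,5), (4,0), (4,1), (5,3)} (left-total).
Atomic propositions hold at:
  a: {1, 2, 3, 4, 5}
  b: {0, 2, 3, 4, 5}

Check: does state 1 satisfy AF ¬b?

Yes

Sat(¬b) = {1}
AF ¬b: least fixpoint, start Z0 = {1}, add states with every successor in Z. Already a fixed point.
Sat(AF ¬b) = {1}
1 ∈ Sat(AF ¬b) = {1}, so the formula holds at 1.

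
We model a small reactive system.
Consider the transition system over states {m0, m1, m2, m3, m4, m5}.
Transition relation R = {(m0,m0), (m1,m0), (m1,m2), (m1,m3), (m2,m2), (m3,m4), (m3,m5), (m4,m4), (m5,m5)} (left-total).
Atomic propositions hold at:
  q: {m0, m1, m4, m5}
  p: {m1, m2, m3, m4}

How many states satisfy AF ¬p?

Sat(¬p) = {m0, m5}
AF ¬p: least fixpoint, start Z0 = {m0, m5}, add states with every successor in Z. Already a fixed point.
Sat(AF ¬p) = {m0, m5}
|Sat(AF ¬p)| = |{m0, m5}| = 2.

2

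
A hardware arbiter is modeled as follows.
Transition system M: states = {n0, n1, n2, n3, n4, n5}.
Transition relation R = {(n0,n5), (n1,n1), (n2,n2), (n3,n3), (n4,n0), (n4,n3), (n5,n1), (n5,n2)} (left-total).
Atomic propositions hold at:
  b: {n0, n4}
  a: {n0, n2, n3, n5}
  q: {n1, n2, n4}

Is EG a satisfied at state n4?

No

EG a: greatest fixpoint, start Z0 = {n0, n2, n3, n5}, keep only states in Sat with some successor in Z. Already a fixed point.
Sat(EG a) = {n0, n2, n3, n5}
n4 ∉ Sat(EG a) = {n0, n2, n3, n5}, so the formula does not hold at n4.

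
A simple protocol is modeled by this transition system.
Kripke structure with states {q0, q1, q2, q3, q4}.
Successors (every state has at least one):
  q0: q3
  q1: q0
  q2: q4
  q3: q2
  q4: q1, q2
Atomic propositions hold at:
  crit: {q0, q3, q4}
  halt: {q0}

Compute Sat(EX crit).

Sat(EX crit) = {s : some successor in {q0, q3, q4}} = {q0, q1, q2}

{q0, q1, q2}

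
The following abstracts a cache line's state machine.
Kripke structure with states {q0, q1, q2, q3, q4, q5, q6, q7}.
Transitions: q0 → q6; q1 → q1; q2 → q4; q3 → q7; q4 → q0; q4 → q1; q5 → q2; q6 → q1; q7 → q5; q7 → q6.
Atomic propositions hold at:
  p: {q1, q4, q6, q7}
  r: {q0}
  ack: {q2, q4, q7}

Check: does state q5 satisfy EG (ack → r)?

No

Sat(ack → r) = {q0, q1, q3, q5, q6}
EG (ack → r): greatest fixpoint, start Z0 = {q0, q1, q3, q5, q6}, keep only states in Sat with some successor in Z. Z1 = {q0, q1, q6}; fixed.
Sat(EG (ack → r)) = {q0, q1, q6}
q5 ∉ Sat(EG (ack → r)) = {q0, q1, q6}, so the formula does not hold at q5.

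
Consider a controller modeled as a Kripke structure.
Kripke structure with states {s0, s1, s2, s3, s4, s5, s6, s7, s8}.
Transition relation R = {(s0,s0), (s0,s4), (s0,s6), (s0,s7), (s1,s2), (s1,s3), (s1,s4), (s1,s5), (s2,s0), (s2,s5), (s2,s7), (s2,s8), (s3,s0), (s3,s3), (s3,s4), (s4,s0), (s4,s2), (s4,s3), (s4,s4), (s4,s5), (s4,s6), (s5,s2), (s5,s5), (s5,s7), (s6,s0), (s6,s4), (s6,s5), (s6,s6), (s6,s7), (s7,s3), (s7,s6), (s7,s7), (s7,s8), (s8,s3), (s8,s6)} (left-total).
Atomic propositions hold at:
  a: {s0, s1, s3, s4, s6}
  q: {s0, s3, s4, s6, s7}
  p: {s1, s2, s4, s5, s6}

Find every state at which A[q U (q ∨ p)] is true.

Sat(q ∨ p) = {s0, s1, s2, s3, s4, s5, s6, s7}
A[q U (q ∨ p)]: least fixpoint, start Z0 = Sat((q ∨ p)) = {s0, s1, s2, s3, s4, s5, s6, s7}, add states in Sat(q) with every successor in Z. Already a fixed point.
Sat(A[q U (q ∨ p)]) = {s0, s1, s2, s3, s4, s5, s6, s7}

{s0, s1, s2, s3, s4, s5, s6, s7}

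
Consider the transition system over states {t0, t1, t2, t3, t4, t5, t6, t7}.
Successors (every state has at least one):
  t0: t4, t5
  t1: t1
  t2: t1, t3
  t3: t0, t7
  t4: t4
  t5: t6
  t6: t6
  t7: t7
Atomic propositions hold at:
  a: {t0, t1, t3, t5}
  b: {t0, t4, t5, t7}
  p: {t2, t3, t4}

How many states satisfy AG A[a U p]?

1

A[a U p]: least fixpoint, start Z0 = Sat(p) = {t2, t3, t4}, add states in Sat(a) with every successor in Z. Already a fixed point.
Sat(A[a U p]) = {t2, t3, t4}
AG A[a U p]: greatest fixpoint, start Z0 = {t2, t3, t4}, keep only states in Sat with every successor in Z. Z1 = {t4}; fixed.
Sat(AG A[a U p]) = {t4}
|Sat(AG A[a U p])| = |{t4}| = 1.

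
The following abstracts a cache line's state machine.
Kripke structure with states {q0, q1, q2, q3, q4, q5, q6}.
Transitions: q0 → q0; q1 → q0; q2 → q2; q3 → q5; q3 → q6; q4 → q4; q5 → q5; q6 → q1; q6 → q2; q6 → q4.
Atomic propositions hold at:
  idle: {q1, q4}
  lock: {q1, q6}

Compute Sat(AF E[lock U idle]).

{q1, q4, q6}

E[lock U idle]: least fixpoint, start Z0 = Sat(idle) = {q1, q4}, add states in Sat(lock) with some successor in Z. Z1 = {q1, q4, q6}; fixed.
Sat(E[lock U idle]) = {q1, q4, q6}
AF E[lock U idle]: least fixpoint, start Z0 = {q1, q4, q6}, add states with every successor in Z. Already a fixed point.
Sat(AF E[lock U idle]) = {q1, q4, q6}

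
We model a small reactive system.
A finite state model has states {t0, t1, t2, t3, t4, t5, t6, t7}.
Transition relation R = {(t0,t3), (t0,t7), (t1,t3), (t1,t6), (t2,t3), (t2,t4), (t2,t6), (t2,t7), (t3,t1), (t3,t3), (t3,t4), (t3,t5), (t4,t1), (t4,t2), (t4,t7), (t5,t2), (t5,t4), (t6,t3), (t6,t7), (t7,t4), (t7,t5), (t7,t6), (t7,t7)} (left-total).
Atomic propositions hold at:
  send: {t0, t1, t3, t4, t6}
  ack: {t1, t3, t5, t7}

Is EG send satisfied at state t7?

EG send: greatest fixpoint, start Z0 = {t0, t1, t3, t4, t6}, keep only states in Sat with some successor in Z. Already a fixed point.
Sat(EG send) = {t0, t1, t3, t4, t6}
t7 ∉ Sat(EG send) = {t0, t1, t3, t4, t6}, so the formula does not hold at t7.

No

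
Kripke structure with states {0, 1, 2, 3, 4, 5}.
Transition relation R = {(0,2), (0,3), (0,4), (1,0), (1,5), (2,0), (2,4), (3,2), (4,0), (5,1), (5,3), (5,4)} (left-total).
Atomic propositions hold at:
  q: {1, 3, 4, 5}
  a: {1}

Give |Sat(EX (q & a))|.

1

Sat(q & a) = {1}
Sat(EX (q & a)) = {s : some successor in {1}} = {5}
|Sat(EX (q & a))| = |{5}| = 1.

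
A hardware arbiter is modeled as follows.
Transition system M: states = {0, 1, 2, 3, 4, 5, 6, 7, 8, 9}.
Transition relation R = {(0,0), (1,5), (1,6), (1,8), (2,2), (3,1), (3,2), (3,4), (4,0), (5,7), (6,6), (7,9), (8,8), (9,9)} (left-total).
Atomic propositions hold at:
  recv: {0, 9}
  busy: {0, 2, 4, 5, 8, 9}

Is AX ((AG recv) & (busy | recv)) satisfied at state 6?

No

AG recv: greatest fixpoint, start Z0 = {0, 9}, keep only states in Sat with every successor in Z. Already a fixed point.
Sat(AG recv) = {0, 9}
Sat(busy | recv) = {0, 2, 4, 5, 8, 9}
Sat((AG recv) & (busy | recv)) = {0, 9}
Sat(AX ((AG recv) & (busy | recv))) = {s : every successor in {0, 9}} = {0, 4, 7, 9}
6 ∉ Sat(AX ((AG recv) & (busy | recv))) = {0, 4, 7, 9}, so the formula does not hold at 6.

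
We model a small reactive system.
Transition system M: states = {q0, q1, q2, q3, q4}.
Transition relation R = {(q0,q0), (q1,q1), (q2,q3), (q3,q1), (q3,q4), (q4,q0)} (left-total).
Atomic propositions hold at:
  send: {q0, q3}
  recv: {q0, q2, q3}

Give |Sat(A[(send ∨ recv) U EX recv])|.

3

Sat(send ∨ recv) = {q0, q2, q3}
Sat(EX recv) = {s : some successor in {q0, q2, q3}} = {q0, q2, q4}
A[(send ∨ recv) U EX recv]: least fixpoint, start Z0 = Sat(EX recv) = {q0, q2, q4}, add states in Sat(send ∨ recv) with every successor in Z. Already a fixed point.
Sat(A[(send ∨ recv) U EX recv]) = {q0, q2, q4}
|Sat(A[(send ∨ recv) U EX recv])| = |{q0, q2, q4}| = 3.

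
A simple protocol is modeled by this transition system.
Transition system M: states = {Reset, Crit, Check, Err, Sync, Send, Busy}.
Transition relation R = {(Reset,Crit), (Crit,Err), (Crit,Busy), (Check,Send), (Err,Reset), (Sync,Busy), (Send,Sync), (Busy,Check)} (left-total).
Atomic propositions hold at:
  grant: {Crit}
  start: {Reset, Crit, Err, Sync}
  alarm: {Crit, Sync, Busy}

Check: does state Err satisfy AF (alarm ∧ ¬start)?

No

Sat(¬start) = {Check, Send, Busy}
Sat(alarm ∧ ¬start) = {Busy}
AF (alarm ∧ ¬start): least fixpoint, start Z0 = {Busy}, add states with every successor in Z. Z1 = {Sync, Busy}; Z2 = {Sync, Send, Busy}; Z3 = {Check, Sync, Send, Busy}; fixed.
Sat(AF (alarm ∧ ¬start)) = {Check, Sync, Send, Busy}
Err ∉ Sat(AF (alarm ∧ ¬start)) = {Check, Sync, Send, Busy}, so the formula does not hold at Err.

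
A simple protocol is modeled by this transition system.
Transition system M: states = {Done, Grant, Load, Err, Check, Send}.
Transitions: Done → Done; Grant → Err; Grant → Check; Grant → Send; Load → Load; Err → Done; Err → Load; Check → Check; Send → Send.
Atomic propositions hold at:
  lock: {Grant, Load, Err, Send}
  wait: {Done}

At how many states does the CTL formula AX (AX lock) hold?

2

Sat(AX lock) = {s : every successor in {Grant, Load, Err, Send}} = {Load, Send}
Sat(AX (AX lock)) = {s : every successor in {Load, Send}} = {Load, Send}
|Sat(AX (AX lock))| = |{Load, Send}| = 2.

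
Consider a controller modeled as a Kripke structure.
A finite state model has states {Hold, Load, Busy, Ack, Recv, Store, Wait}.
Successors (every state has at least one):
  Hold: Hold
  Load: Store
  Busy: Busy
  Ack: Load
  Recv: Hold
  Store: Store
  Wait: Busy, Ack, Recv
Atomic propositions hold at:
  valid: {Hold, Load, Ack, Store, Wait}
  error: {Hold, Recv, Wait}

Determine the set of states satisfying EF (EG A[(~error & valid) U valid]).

Sat(~error) = {Load, Busy, Ack, Store}
Sat(~error & valid) = {Load, Ack, Store}
A[(~error & valid) U valid]: least fixpoint, start Z0 = Sat(valid) = {Hold, Load, Ack, Store, Wait}, add states in Sat(~error & valid) with every successor in Z. Already a fixed point.
Sat(A[(~error & valid) U valid]) = {Hold, Load, Ack, Store, Wait}
EG A[(~error & valid) U valid]: greatest fixpoint, start Z0 = {Hold, Load, Ack, Store, Wait}, keep only states in Sat with some successor in Z. Already a fixed point.
Sat(EG A[(~error & valid) U valid]) = {Hold, Load, Ack, Store, Wait}
EF (EG A[(~error & valid) U valid]): least fixpoint, start Z0 = {Hold, Load, Ack, Store, Wait}, add states with some successor in Z. Z1 = {Hold, Load, Ack, Recv, Store, Wait}; fixed.
Sat(EF (EG A[(~error & valid) U valid])) = {Hold, Load, Ack, Recv, Store, Wait}

{Hold, Load, Ack, Recv, Store, Wait}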